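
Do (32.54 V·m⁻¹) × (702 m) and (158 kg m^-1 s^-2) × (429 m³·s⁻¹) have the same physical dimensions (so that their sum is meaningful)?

Reduce each to base SI dimensions:
  (32.54 V·m⁻¹) × (702 m):  [kg·m·s⁻³·A⁻¹] · [m] = kg·m²·s⁻³·A⁻¹
  (158 kg m^-1 s^-2) × (429 m³·s⁻¹):  [kg·m⁻¹·s⁻²] · [m³·s⁻¹] = kg·m²·s⁻³
kg·m²·s⁻³·A⁻¹ ≠ kg·m²·s⁻³, so they cannot be added.

No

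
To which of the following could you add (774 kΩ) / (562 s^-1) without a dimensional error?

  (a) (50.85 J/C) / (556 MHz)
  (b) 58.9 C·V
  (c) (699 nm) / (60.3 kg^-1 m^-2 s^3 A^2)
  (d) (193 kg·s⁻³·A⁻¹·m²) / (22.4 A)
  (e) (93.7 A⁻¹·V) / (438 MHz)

(e)

Reference: [kg·m²·s⁻³·A⁻²] / [s⁻¹] = kg·m²·s⁻²·A⁻².
Each option:
  (a) [kg·m²·s⁻³·A⁻¹] / [s⁻¹] = kg·m²·s⁻²·A⁻¹
  (b) C·V = s·A·J·C⁻¹ = kg·m²·s⁻²
  (c) [m] / [kg⁻¹·m⁻²·s³·A²] = kg·m³·s⁻³·A⁻²
  (d) [kg·m²·s⁻³·A⁻¹] / [A] = kg·m²·s⁻³·A⁻²
  (e) [kg·m²·s⁻³·A⁻²] / [s⁻¹] = kg·m²·s⁻²·A⁻²  ← same
Only (e) matches kg·m²·s⁻²·A⁻².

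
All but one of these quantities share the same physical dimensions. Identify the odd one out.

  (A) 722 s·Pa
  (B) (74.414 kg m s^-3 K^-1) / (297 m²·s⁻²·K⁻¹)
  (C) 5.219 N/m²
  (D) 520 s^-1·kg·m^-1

(C)

In SI base units:
  (A) Pa·s = N·m⁻²·s = kg·m⁻¹·s⁻¹
  (B) [kg·m·s⁻³·K⁻¹] / [m²·s⁻²·K⁻¹] = kg·m⁻¹·s⁻¹
  (C) N·m⁻² = kg·m·s⁻²·m⁻² = kg·m⁻¹·s⁻²
  (D) kg·m⁻¹·s⁻¹
All reduce to kg·m⁻¹·s⁻¹ except (C), which is kg·m⁻¹·s⁻².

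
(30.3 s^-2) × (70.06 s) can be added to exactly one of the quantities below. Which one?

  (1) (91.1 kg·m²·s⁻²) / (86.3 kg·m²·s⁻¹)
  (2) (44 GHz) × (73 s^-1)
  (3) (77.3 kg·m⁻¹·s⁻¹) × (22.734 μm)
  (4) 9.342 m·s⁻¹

(1)

Reference: [s⁻²] · [s] = s⁻¹.
Each option:
  (1) [kg·m²·s⁻²] / [kg·m²·s⁻¹] = s⁻¹  ← same
  (2) [s⁻¹] · [s⁻¹] = s⁻²
  (3) [kg·m⁻¹·s⁻¹] · [m] = kg·s⁻¹
  (4) m·s⁻¹
Only (1) matches s⁻¹.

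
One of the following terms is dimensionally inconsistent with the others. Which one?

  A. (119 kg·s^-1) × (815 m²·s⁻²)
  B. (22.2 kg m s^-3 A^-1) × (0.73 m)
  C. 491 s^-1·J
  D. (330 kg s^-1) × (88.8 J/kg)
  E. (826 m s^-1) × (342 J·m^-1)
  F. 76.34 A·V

B.

Expand each in SI base units:
  A. [kg·s⁻¹] · [m²·s⁻²] = kg·m²·s⁻³
  B. [kg·m·s⁻³·A⁻¹] · [m] = kg·m²·s⁻³·A⁻¹
  C. J·s⁻¹ = N·m·s⁻¹ = kg·m²·s⁻³
  D. [kg·s⁻¹] · [m²·s⁻²] = kg·m²·s⁻³
  E. [m·s⁻¹] · [kg·m·s⁻²] = kg·m²·s⁻³
  F. V·A = J·C⁻¹·A = kg·m²·s⁻³
All reduce to kg·m²·s⁻³ except B., which is kg·m²·s⁻³·A⁻¹.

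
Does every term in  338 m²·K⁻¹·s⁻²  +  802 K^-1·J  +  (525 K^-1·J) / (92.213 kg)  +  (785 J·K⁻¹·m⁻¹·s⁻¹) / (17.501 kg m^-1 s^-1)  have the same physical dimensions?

No

Reduce each to base SI dimensions:
  338 m²·K⁻¹·s⁻²:  m²·s⁻²·K⁻¹
  802 K^-1·J:  J·K⁻¹ = N·m·K⁻¹ = kg·m²·s⁻²·K⁻¹
  (525 K^-1·J) / (92.213 kg):  [kg·m²·s⁻²·K⁻¹] / [kg] = m²·s⁻²·K⁻¹
  (785 J·K⁻¹·m⁻¹·s⁻¹) / (17.501 kg m^-1 s^-1):  [kg·m·s⁻³·K⁻¹] / [kg·m⁻¹·s⁻¹] = m²·s⁻²·K⁻¹
The terms do not share a single dimension (kg·m²·s⁻²·K⁻¹ vs m²·s⁻²·K⁻¹).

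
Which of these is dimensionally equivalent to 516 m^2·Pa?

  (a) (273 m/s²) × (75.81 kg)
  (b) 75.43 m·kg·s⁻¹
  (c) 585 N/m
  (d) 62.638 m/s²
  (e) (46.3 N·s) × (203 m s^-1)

(a)

Reference: Pa·m² = N·m⁻²·m² = kg·m·s⁻².
Each option:
  (a) [m·s⁻²] · [kg] = kg·m·s⁻²  ← same
  (b) kg·m·s⁻¹
  (c) N·m⁻¹ = kg·m·s⁻²·m⁻¹ = kg·s⁻²
  (d) m·s⁻²
  (e) [kg·m·s⁻¹] · [m·s⁻¹] = kg·m²·s⁻²
Only (a) matches kg·m·s⁻².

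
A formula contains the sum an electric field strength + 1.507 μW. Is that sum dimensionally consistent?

Expand each in SI base units:
  an electric field strength:  [electric field strength] = kg·m·s⁻³·A⁻¹
  1.507 μW:  W = J·s⁻¹ = kg·m²·s⁻³
kg·m·s⁻³·A⁻¹ ≠ kg·m²·s⁻³, so they cannot be added.

No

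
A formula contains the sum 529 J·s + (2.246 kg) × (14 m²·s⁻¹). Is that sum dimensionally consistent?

Reduce each to base SI dimensions:
  529 J·s:  J·s = N·m·s = kg·m²·s⁻¹
  (2.246 kg) × (14 m²·s⁻¹):  [kg] · [m²·s⁻¹] = kg·m²·s⁻¹
Both are kg·m²·s⁻¹, so they have the same dimensions and can be added.

Yes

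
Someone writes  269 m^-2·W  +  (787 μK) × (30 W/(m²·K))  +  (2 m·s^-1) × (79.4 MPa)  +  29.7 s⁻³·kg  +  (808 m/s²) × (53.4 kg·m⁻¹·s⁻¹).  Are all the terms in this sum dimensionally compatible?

Yes

In SI base units:
  269 m^-2·W:  W·m⁻² = J·s⁻¹·m⁻² = kg·s⁻³
  (787 μK) × (30 W/(m²·K)):  [K] · [kg·s⁻³·K⁻¹] = kg·s⁻³
  (2 m·s^-1) × (79.4 MPa):  [m·s⁻¹] · [kg·m⁻¹·s⁻²] = kg·s⁻³
  29.7 s⁻³·kg:  kg·s⁻³
  (808 m/s²) × (53.4 kg·m⁻¹·s⁻¹):  [m·s⁻²] · [kg·m⁻¹·s⁻¹] = kg·s⁻³
Every term reduces to kg·s⁻³.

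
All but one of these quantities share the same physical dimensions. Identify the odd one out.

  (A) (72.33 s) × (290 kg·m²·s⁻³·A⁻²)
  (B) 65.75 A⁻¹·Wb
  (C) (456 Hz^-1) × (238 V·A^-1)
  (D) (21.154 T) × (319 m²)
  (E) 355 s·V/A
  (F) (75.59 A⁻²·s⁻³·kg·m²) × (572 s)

In SI base units:
  (A) [s] · [kg·m²·s⁻³·A⁻²] = kg·m²·s⁻²·A⁻²
  (B) Wb·A⁻¹ = V·s·A⁻¹ = kg·m²·s⁻²·A⁻²
  (C) [s] · [kg·m²·s⁻³·A⁻²] = kg·m²·s⁻²·A⁻²
  (D) [kg·s⁻²·A⁻¹] · [m²] = kg·m²·s⁻²·A⁻¹
  (E) V·s·A⁻¹ = J·C⁻¹·s·A⁻¹ = kg·m²·s⁻²·A⁻²
  (F) [kg·m²·s⁻³·A⁻²] · [s] = kg·m²·s⁻²·A⁻²
All reduce to kg·m²·s⁻²·A⁻² except (D), which is kg·m²·s⁻²·A⁻¹.

(D)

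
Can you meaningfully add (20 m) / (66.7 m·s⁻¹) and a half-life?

Work out the base dimensions of each:
  (20 m) / (66.7 m·s⁻¹):  [m] / [m·s⁻¹] = s
  a half-life:  [half-life] = s
Both are s, so they have the same dimensions and can be added.

Yes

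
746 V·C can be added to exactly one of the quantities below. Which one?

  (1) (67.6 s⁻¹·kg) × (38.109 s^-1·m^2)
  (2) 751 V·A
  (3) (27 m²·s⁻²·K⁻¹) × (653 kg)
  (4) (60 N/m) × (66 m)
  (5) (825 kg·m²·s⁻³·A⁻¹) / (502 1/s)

(1)

Reference: C·V = s·A·J·C⁻¹ = kg·m²·s⁻².
Each option:
  (1) [kg·s⁻¹] · [m²·s⁻¹] = kg·m²·s⁻²  ← same
  (2) V·A = J·C⁻¹·A = kg·m²·s⁻³
  (3) [m²·s⁻²·K⁻¹] · [kg] = kg·m²·s⁻²·K⁻¹
  (4) [kg·s⁻²] · [m] = kg·m·s⁻²
  (5) [kg·m²·s⁻³·A⁻¹] / [s⁻¹] = kg·m²·s⁻²·A⁻¹
Only (1) matches kg·m²·s⁻².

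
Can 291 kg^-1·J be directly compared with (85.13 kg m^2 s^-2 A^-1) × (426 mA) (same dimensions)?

Reduce each to base SI dimensions:
  291 kg^-1·J:  J·kg⁻¹ = N·m·kg⁻¹ = m²·s⁻²
  (85.13 kg m^2 s^-2 A^-1) × (426 mA):  [kg·m²·s⁻²·A⁻¹] · [A] = kg·m²·s⁻²
m²·s⁻² ≠ kg·m²·s⁻², so they cannot be added.

No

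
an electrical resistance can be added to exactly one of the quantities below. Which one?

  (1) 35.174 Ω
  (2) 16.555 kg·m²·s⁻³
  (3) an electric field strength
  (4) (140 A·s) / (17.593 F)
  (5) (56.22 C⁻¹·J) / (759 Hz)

Reference: [electrical resistance] = kg·m²·s⁻³·A⁻².
Each option:
  (1) Ω = V·A⁻¹ = kg·m²·s⁻³·A⁻²  ← same
  (2) kg·m²·s⁻³
  (3) [electric field strength] = kg·m·s⁻³·A⁻¹
  (4) [s·A] / [kg⁻¹·m⁻²·s⁴·A²] = kg·m²·s⁻³·A⁻¹
  (5) [kg·m²·s⁻³·A⁻¹] / [s⁻¹] = kg·m²·s⁻²·A⁻¹
Only (1) matches kg·m²·s⁻³·A⁻².

(1)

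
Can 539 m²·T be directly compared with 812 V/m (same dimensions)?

Dimensions:
  539 m²·T:  T·m² = Wb·m⁻²·m² = kg·m²·s⁻²·A⁻¹
  812 V/m:  V·m⁻¹ = J·C⁻¹·m⁻¹ = kg·m·s⁻³·A⁻¹
kg·m²·s⁻²·A⁻¹ ≠ kg·m·s⁻³·A⁻¹, so they cannot be added.

No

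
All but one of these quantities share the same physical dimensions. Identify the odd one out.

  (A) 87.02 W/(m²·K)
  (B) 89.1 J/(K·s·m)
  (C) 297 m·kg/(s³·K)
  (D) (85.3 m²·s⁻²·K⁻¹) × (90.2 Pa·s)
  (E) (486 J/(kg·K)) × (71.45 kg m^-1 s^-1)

Work out the base dimensions of each:
  (A) W·m⁻²·K⁻¹ = J·s⁻¹·m⁻²·K⁻¹ = kg·s⁻³·K⁻¹
  (B) J·s⁻¹·m⁻¹·K⁻¹ = N·m·s⁻¹·m⁻¹·K⁻¹ = kg·m·s⁻³·K⁻¹
  (C) kg·m·s⁻³·K⁻¹
  (D) [m²·s⁻²·K⁻¹] · [kg·m⁻¹·s⁻¹] = kg·m·s⁻³·K⁻¹
  (E) [m²·s⁻²·K⁻¹] · [kg·m⁻¹·s⁻¹] = kg·m·s⁻³·K⁻¹
All reduce to kg·m·s⁻³·K⁻¹ except (A), which is kg·s⁻³·K⁻¹.

(A)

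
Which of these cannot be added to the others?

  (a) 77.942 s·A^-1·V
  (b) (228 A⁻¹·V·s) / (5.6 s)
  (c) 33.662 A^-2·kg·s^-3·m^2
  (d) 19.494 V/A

(a)

Work out the base dimensions of each:
  (a) V·s·A⁻¹ = J·C⁻¹·s·A⁻¹ = kg·m²·s⁻²·A⁻²
  (b) [kg·m²·s⁻²·A⁻²] / [s] = kg·m²·s⁻³·A⁻²
  (c) kg·m²·s⁻³·A⁻²
  (d) V·A⁻¹ = J·C⁻¹·A⁻¹ = kg·m²·s⁻³·A⁻²
All reduce to kg·m²·s⁻³·A⁻² except (a), which is kg·m²·s⁻²·A⁻².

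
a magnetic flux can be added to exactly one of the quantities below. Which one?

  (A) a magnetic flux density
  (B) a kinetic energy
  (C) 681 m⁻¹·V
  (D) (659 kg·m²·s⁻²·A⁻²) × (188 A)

(D)

Reference: [magnetic flux] = kg·m²·s⁻²·A⁻¹.
Each option:
  (A) [magnetic flux density] = kg·s⁻²·A⁻¹
  (B) [kinetic energy] = kg·m²·s⁻²
  (C) V·m⁻¹ = J·C⁻¹·m⁻¹ = kg·m·s⁻³·A⁻¹
  (D) [kg·m²·s⁻²·A⁻²] · [A] = kg·m²·s⁻²·A⁻¹  ← same
Only (D) matches kg·m²·s⁻²·A⁻¹.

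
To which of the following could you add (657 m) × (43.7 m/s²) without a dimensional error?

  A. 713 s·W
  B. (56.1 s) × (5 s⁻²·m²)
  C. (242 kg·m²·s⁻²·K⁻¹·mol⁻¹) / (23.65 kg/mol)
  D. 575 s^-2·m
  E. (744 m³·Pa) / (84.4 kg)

E.

Reference: [m] · [m·s⁻²] = m²·s⁻².
Each option:
  A. W·s = J·s⁻¹·s = kg·m²·s⁻²
  B. [s] · [m²·s⁻²] = m²·s⁻¹
  C. [kg·m²·s⁻²·K⁻¹·mol⁻¹] / [kg·mol⁻¹] = m²·s⁻²·K⁻¹
  D. m·s⁻²
  E. [kg·m²·s⁻²] / [kg] = m²·s⁻²  ← same
Only E. matches m²·s⁻².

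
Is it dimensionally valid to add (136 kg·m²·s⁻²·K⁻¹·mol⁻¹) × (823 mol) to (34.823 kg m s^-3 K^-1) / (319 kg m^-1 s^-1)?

In SI base units:
  (136 kg·m²·s⁻²·K⁻¹·mol⁻¹) × (823 mol):  [kg·m²·s⁻²·K⁻¹·mol⁻¹] · [mol] = kg·m²·s⁻²·K⁻¹
  (34.823 kg m s^-3 K^-1) / (319 kg m^-1 s^-1):  [kg·m·s⁻³·K⁻¹] / [kg·m⁻¹·s⁻¹] = m²·s⁻²·K⁻¹
kg·m²·s⁻²·K⁻¹ ≠ m²·s⁻²·K⁻¹, so they cannot be added.

No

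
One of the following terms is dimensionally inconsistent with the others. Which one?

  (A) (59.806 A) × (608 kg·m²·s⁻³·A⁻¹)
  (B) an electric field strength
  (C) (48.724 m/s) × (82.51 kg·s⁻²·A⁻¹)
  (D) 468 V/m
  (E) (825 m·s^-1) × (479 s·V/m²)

(A)

Work out the base dimensions of each:
  (A) [A] · [kg·m²·s⁻³·A⁻¹] = kg·m²·s⁻³
  (B) [electric field strength] = kg·m·s⁻³·A⁻¹
  (C) [m·s⁻¹] · [kg·s⁻²·A⁻¹] = kg·m·s⁻³·A⁻¹
  (D) V·m⁻¹ = J·C⁻¹·m⁻¹ = kg·m·s⁻³·A⁻¹
  (E) [m·s⁻¹] · [kg·s⁻²·A⁻¹] = kg·m·s⁻³·A⁻¹
All reduce to kg·m·s⁻³·A⁻¹ except (A), which is kg·m²·s⁻³.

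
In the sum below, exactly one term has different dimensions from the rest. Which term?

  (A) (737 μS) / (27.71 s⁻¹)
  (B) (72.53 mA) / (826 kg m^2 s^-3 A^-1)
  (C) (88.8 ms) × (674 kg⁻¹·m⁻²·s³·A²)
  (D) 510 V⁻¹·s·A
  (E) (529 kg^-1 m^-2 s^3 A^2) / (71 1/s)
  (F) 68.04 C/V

(B)

Expand each in SI base units:
  (A) [kg⁻¹·m⁻²·s³·A²] / [s⁻¹] = kg⁻¹·m⁻²·s⁴·A²
  (B) [A] / [kg·m²·s⁻³·A⁻¹] = kg⁻¹·m⁻²·s³·A²
  (C) [s] · [kg⁻¹·m⁻²·s³·A²] = kg⁻¹·m⁻²·s⁴·A²
  (D) A·s·V⁻¹ = A·s·(J·C⁻¹)⁻¹ = kg⁻¹·m⁻²·s⁴·A²
  (E) [kg⁻¹·m⁻²·s³·A²] / [s⁻¹] = kg⁻¹·m⁻²·s⁴·A²
  (F) C·V⁻¹ = s·A·(J·C⁻¹)⁻¹ = kg⁻¹·m⁻²·s⁴·A²
All reduce to kg⁻¹·m⁻²·s⁴·A² except (B), which is kg⁻¹·m⁻²·s³·A².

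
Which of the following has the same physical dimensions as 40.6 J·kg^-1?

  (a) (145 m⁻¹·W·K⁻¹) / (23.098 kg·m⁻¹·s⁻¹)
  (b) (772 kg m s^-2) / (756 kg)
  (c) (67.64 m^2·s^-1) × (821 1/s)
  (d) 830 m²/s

Reference: J·kg⁻¹ = N·m·kg⁻¹ = m²·s⁻².
Each option:
  (a) [kg·m·s⁻³·K⁻¹] / [kg·m⁻¹·s⁻¹] = m²·s⁻²·K⁻¹
  (b) [kg·m·s⁻²] / [kg] = m·s⁻²
  (c) [m²·s⁻¹] · [s⁻¹] = m²·s⁻²  ← same
  (d) m²·s⁻¹
Only (c) matches m²·s⁻².

(c)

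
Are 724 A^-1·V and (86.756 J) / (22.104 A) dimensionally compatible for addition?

No

Reduce each to base SI dimensions:
  724 A^-1·V:  V·A⁻¹ = J·C⁻¹·A⁻¹ = kg·m²·s⁻³·A⁻²
  (86.756 J) / (22.104 A):  [kg·m²·s⁻²] / [A] = kg·m²·s⁻²·A⁻¹
kg·m²·s⁻³·A⁻² ≠ kg·m²·s⁻²·A⁻¹, so they cannot be added.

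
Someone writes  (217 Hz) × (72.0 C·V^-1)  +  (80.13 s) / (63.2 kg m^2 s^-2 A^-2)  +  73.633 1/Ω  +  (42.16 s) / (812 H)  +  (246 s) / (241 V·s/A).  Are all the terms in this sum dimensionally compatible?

Yes

Dimensions:
  (217 Hz) × (72.0 C·V^-1):  [s⁻¹] · [kg⁻¹·m⁻²·s⁴·A²] = kg⁻¹·m⁻²·s³·A²
  (80.13 s) / (63.2 kg m^2 s^-2 A^-2):  [s] / [kg·m²·s⁻²·A⁻²] = kg⁻¹·m⁻²·s³·A²
  73.633 1/Ω:  Ω⁻¹ = (V·A⁻¹)⁻¹ = kg⁻¹·m⁻²·s³·A²
  (42.16 s) / (812 H):  [s] / [kg·m²·s⁻²·A⁻²] = kg⁻¹·m⁻²·s³·A²
  (246 s) / (241 V·s/A):  [s] / [kg·m²·s⁻²·A⁻²] = kg⁻¹·m⁻²·s³·A²
Every term reduces to kg⁻¹·m⁻²·s³·A².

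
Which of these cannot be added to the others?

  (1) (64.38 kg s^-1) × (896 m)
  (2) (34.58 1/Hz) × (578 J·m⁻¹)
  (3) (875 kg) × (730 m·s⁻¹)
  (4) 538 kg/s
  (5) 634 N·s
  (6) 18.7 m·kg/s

(4)

In SI base units:
  (1) [kg·s⁻¹] · [m] = kg·m·s⁻¹
  (2) [s] · [kg·m·s⁻²] = kg·m·s⁻¹
  (3) [kg] · [m·s⁻¹] = kg·m·s⁻¹
  (4) kg·s⁻¹
  (5) N·s = kg·m·s⁻²·s = kg·m·s⁻¹
  (6) kg·m·s⁻¹
All reduce to kg·m·s⁻¹ except (4), which is kg·s⁻¹.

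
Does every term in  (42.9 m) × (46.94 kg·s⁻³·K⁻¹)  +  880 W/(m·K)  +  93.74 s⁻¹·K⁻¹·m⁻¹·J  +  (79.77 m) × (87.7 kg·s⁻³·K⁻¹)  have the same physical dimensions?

Yes

Work out the base dimensions of each:
  (42.9 m) × (46.94 kg·s⁻³·K⁻¹):  [m] · [kg·s⁻³·K⁻¹] = kg·m·s⁻³·K⁻¹
  880 W/(m·K):  W·m⁻¹·K⁻¹ = J·s⁻¹·m⁻¹·K⁻¹ = kg·m·s⁻³·K⁻¹
  93.74 s⁻¹·K⁻¹·m⁻¹·J:  J·s⁻¹·m⁻¹·K⁻¹ = N·m·s⁻¹·m⁻¹·K⁻¹ = kg·m·s⁻³·K⁻¹
  (79.77 m) × (87.7 kg·s⁻³·K⁻¹):  [m] · [kg·s⁻³·K⁻¹] = kg·m·s⁻³·K⁻¹
Every term reduces to kg·m·s⁻³·K⁻¹.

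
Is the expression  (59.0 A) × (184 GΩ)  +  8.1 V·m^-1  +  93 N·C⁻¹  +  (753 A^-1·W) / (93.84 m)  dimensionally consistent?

No

Expand each in SI base units:
  (59.0 A) × (184 GΩ):  [A] · [kg·m²·s⁻³·A⁻²] = kg·m²·s⁻³·A⁻¹
  8.1 V·m^-1:  V·m⁻¹ = J·C⁻¹·m⁻¹ = kg·m·s⁻³·A⁻¹
  93 N·C⁻¹:  N·C⁻¹ = kg·m·s⁻²·(s·A)⁻¹ = kg·m·s⁻³·A⁻¹
  (753 A^-1·W) / (93.84 m):  [kg·m²·s⁻³·A⁻¹] / [m] = kg·m·s⁻³·A⁻¹
The terms do not share a single dimension (kg·m²·s⁻³·A⁻¹ vs kg·m·s⁻³·A⁻¹).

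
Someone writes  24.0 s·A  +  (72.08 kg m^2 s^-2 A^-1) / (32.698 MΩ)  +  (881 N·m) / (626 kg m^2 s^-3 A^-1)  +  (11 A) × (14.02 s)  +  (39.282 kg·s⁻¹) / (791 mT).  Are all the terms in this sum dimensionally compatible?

Yes

Work out the base dimensions of each:
  24.0 s·A:  A·s = s·A
  (72.08 kg m^2 s^-2 A^-1) / (32.698 MΩ):  [kg·m²·s⁻²·A⁻¹] / [kg·m²·s⁻³·A⁻²] = s·A
  (881 N·m) / (626 kg m^2 s^-3 A^-1):  [kg·m²·s⁻²] / [kg·m²·s⁻³·A⁻¹] = s·A
  (11 A) × (14.02 s):  [A] · [s] = s·A
  (39.282 kg·s⁻¹) / (791 mT):  [kg·s⁻¹] / [kg·s⁻²·A⁻¹] = s·A
Every term reduces to s·A.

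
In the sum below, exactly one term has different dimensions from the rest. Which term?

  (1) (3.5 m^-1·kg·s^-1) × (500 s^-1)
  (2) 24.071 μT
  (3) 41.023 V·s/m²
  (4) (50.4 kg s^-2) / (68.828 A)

In SI base units:
  (1) [kg·m⁻¹·s⁻¹] · [s⁻¹] = kg·m⁻¹·s⁻²
  (2) T = Wb·m⁻² = kg·s⁻²·A⁻¹
  (3) V·s·m⁻² = J·C⁻¹·s·m⁻² = kg·s⁻²·A⁻¹
  (4) [kg·s⁻²] / [A] = kg·s⁻²·A⁻¹
All reduce to kg·s⁻²·A⁻¹ except (1), which is kg·m⁻¹·s⁻².

(1)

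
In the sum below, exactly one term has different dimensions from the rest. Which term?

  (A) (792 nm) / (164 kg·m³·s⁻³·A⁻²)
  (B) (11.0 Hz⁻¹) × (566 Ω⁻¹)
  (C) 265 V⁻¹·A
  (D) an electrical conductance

(B)

In SI base units:
  (A) [m] / [kg·m³·s⁻³·A⁻²] = kg⁻¹·m⁻²·s³·A²
  (B) [s] · [kg⁻¹·m⁻²·s³·A²] = kg⁻¹·m⁻²·s⁴·A²
  (C) A·V⁻¹ = A·(J·C⁻¹)⁻¹ = kg⁻¹·m⁻²·s³·A²
  (D) [electrical conductance] = kg⁻¹·m⁻²·s³·A²
All reduce to kg⁻¹·m⁻²·s³·A² except (B), which is kg⁻¹·m⁻²·s⁴·A².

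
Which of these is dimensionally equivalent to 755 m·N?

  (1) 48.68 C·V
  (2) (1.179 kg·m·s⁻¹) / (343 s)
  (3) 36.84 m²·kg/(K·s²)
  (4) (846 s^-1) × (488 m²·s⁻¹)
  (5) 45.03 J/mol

(1)

Reference: N·m = kg·m·s⁻²·m = kg·m²·s⁻².
Each option:
  (1) C·V = s·A·J·C⁻¹ = kg·m²·s⁻²  ← same
  (2) [kg·m·s⁻¹] / [s] = kg·m·s⁻²
  (3) kg·m²·s⁻²·K⁻¹
  (4) [s⁻¹] · [m²·s⁻¹] = m²·s⁻²
  (5) J·mol⁻¹ = N·m·mol⁻¹ = kg·m²·s⁻²·mol⁻¹
Only (1) matches kg·m²·s⁻².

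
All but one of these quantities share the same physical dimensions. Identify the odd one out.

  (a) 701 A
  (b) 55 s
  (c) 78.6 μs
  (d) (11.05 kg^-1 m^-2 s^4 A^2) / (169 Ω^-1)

(a)

Work out the base dimensions of each:
  (a) A
  (b) s
  (c) s
  (d) [kg⁻¹·m⁻²·s⁴·A²] / [kg⁻¹·m⁻²·s³·A²] = s
All reduce to s except (a), which is A.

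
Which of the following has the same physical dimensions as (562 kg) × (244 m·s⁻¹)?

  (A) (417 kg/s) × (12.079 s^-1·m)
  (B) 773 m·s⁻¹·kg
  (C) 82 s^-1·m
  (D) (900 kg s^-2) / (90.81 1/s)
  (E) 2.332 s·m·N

Reference: [kg] · [m·s⁻¹] = kg·m·s⁻¹.
Each option:
  (A) [kg·s⁻¹] · [m·s⁻¹] = kg·m·s⁻²
  (B) kg·m·s⁻¹  ← same
  (C) m·s⁻¹
  (D) [kg·s⁻²] / [s⁻¹] = kg·s⁻¹
  (E) N·m·s = kg·m·s⁻²·m·s = kg·m²·s⁻¹
Only (B) matches kg·m·s⁻¹.

(B)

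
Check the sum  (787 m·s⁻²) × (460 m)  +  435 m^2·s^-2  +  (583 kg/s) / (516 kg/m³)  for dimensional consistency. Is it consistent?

Expand each in SI base units:
  (787 m·s⁻²) × (460 m):  [m·s⁻²] · [m] = m²·s⁻²
  435 m^2·s^-2:  m²·s⁻²
  (583 kg/s) / (516 kg/m³):  [kg·s⁻¹] / [kg·m⁻³] = m³·s⁻¹
The terms do not share a single dimension (m²·s⁻² vs m³·s⁻¹).

No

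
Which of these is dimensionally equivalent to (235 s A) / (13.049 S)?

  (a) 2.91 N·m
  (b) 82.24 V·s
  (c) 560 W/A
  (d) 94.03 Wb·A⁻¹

(b)

Reference: [s·A] / [kg⁻¹·m⁻²·s³·A²] = kg·m²·s⁻²·A⁻¹.
Each option:
  (a) N·m = kg·m·s⁻²·m = kg·m²·s⁻²
  (b) V·s = J·C⁻¹·s = kg·m²·s⁻²·A⁻¹  ← same
  (c) W·A⁻¹ = J·s⁻¹·A⁻¹ = kg·m²·s⁻³·A⁻¹
  (d) Wb·A⁻¹ = V·s·A⁻¹ = kg·m²·s⁻²·A⁻²
Only (b) matches kg·m²·s⁻²·A⁻¹.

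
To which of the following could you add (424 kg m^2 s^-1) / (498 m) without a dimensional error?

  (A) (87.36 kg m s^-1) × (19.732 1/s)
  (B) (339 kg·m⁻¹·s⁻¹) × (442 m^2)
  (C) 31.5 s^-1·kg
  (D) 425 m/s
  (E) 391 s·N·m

Reference: [kg·m²·s⁻¹] / [m] = kg·m·s⁻¹.
Each option:
  (A) [kg·m·s⁻¹] · [s⁻¹] = kg·m·s⁻²
  (B) [kg·m⁻¹·s⁻¹] · [m²] = kg·m·s⁻¹  ← same
  (C) kg·s⁻¹
  (D) m·s⁻¹
  (E) N·m·s = kg·m·s⁻²·m·s = kg·m²·s⁻¹
Only (B) matches kg·m·s⁻¹.

(B)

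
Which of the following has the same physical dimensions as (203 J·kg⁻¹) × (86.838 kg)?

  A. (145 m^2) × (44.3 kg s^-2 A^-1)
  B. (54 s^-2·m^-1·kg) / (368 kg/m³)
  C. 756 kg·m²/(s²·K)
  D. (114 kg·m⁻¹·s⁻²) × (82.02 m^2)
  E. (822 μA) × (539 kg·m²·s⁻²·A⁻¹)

Reference: [m²·s⁻²] · [kg] = kg·m²·s⁻².
Each option:
  A. [m²] · [kg·s⁻²·A⁻¹] = kg·m²·s⁻²·A⁻¹
  B. [kg·m⁻¹·s⁻²] / [kg·m⁻³] = m²·s⁻²
  C. kg·m²·s⁻²·K⁻¹
  D. [kg·m⁻¹·s⁻²] · [m²] = kg·m·s⁻²
  E. [A] · [kg·m²·s⁻²·A⁻¹] = kg·m²·s⁻²  ← same
Only E. matches kg·m²·s⁻².

E.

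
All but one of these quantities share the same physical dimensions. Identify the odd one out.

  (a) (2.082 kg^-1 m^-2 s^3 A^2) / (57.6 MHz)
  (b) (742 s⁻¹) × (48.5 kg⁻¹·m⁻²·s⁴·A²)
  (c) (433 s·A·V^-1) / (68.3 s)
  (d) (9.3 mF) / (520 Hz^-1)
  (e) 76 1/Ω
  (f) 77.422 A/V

(a)

In SI base units:
  (a) [kg⁻¹·m⁻²·s³·A²] / [s⁻¹] = kg⁻¹·m⁻²·s⁴·A²
  (b) [s⁻¹] · [kg⁻¹·m⁻²·s⁴·A²] = kg⁻¹·m⁻²·s³·A²
  (c) [kg⁻¹·m⁻²·s⁴·A²] / [s] = kg⁻¹·m⁻²·s³·A²
  (d) [kg⁻¹·m⁻²·s⁴·A²] / [s] = kg⁻¹·m⁻²·s³·A²
  (e) Ω⁻¹ = (V·A⁻¹)⁻¹ = kg⁻¹·m⁻²·s³·A²
  (f) A·V⁻¹ = A·(J·C⁻¹)⁻¹ = kg⁻¹·m⁻²·s³·A²
All reduce to kg⁻¹·m⁻²·s³·A² except (a), which is kg⁻¹·m⁻²·s⁴·A².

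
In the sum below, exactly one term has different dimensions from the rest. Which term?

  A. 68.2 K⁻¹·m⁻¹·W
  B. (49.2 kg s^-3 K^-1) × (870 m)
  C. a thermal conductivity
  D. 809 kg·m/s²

D.

In SI base units:
  A. W·m⁻¹·K⁻¹ = J·s⁻¹·m⁻¹·K⁻¹ = kg·m·s⁻³·K⁻¹
  B. [kg·s⁻³·K⁻¹] · [m] = kg·m·s⁻³·K⁻¹
  C. [thermal conductivity] = kg·m·s⁻³·K⁻¹
  D. kg·m·s⁻²
All reduce to kg·m·s⁻³·K⁻¹ except D., which is kg·m·s⁻².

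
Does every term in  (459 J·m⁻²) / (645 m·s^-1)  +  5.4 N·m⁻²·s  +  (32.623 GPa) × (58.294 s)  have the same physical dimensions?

Dimensions:
  (459 J·m⁻²) / (645 m·s^-1):  [kg·s⁻²] / [m·s⁻¹] = kg·m⁻¹·s⁻¹
  5.4 N·m⁻²·s:  N·s·m⁻² = kg·m·s⁻²·s·m⁻² = kg·m⁻¹·s⁻¹
  (32.623 GPa) × (58.294 s):  [kg·m⁻¹·s⁻²] · [s] = kg·m⁻¹·s⁻¹
Every term reduces to kg·m⁻¹·s⁻¹.

Yes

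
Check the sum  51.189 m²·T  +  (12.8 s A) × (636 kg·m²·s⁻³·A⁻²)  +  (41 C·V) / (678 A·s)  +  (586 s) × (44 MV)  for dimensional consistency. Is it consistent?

No

Work out the base dimensions of each:
  51.189 m²·T:  T·m² = Wb·m⁻²·m² = kg·m²·s⁻²·A⁻¹
  (12.8 s A) × (636 kg·m²·s⁻³·A⁻²):  [s·A] · [kg·m²·s⁻³·A⁻²] = kg·m²·s⁻²·A⁻¹
  (41 C·V) / (678 A·s):  [kg·m²·s⁻²] / [s·A] = kg·m²·s⁻³·A⁻¹
  (586 s) × (44 MV):  [s] · [kg·m²·s⁻³·A⁻¹] = kg·m²·s⁻²·A⁻¹
The terms do not share a single dimension (kg·m²·s⁻²·A⁻¹ vs kg·m²·s⁻³·A⁻¹).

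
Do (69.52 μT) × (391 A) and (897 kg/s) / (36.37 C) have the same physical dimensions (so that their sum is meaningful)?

No

Reduce each to base SI dimensions:
  (69.52 μT) × (391 A):  [kg·s⁻²·A⁻¹] · [A] = kg·s⁻²
  (897 kg/s) / (36.37 C):  [kg·s⁻¹] / [s·A] = kg·s⁻²·A⁻¹
kg·s⁻² ≠ kg·s⁻²·A⁻¹, so they cannot be added.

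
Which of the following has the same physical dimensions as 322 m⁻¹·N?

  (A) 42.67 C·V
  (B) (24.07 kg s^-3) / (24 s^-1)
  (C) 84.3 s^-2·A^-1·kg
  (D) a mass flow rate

(B)

Reference: N·m⁻¹ = kg·m·s⁻²·m⁻¹ = kg·s⁻².
Each option:
  (A) C·V = s·A·J·C⁻¹ = kg·m²·s⁻²
  (B) [kg·s⁻³] / [s⁻¹] = kg·s⁻²  ← same
  (C) kg·s⁻²·A⁻¹
  (D) [mass flow rate] = kg·s⁻¹
Only (B) matches kg·s⁻².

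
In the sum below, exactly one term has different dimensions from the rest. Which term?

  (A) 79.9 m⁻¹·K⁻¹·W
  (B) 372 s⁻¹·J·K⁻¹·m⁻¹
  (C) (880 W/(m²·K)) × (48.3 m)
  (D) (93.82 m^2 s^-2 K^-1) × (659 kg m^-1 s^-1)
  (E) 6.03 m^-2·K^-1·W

(E)

Work out the base dimensions of each:
  (A) W·m⁻¹·K⁻¹ = J·s⁻¹·m⁻¹·K⁻¹ = kg·m·s⁻³·K⁻¹
  (B) J·s⁻¹·m⁻¹·K⁻¹ = N·m·s⁻¹·m⁻¹·K⁻¹ = kg·m·s⁻³·K⁻¹
  (C) [kg·s⁻³·K⁻¹] · [m] = kg·m·s⁻³·K⁻¹
  (D) [m²·s⁻²·K⁻¹] · [kg·m⁻¹·s⁻¹] = kg·m·s⁻³·K⁻¹
  (E) W·m⁻²·K⁻¹ = J·s⁻¹·m⁻²·K⁻¹ = kg·s⁻³·K⁻¹
All reduce to kg·m·s⁻³·K⁻¹ except (E), which is kg·s⁻³·K⁻¹.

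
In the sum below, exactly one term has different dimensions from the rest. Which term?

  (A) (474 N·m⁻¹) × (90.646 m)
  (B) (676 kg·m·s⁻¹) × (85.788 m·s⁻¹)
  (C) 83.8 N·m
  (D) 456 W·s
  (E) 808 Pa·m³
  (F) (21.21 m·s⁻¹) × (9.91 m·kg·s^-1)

(A)

Dimensions:
  (A) [kg·s⁻²] · [m] = kg·m·s⁻²
  (B) [kg·m·s⁻¹] · [m·s⁻¹] = kg·m²·s⁻²
  (C) N·m = kg·m·s⁻²·m = kg·m²·s⁻²
  (D) W·s = J·s⁻¹·s = kg·m²·s⁻²
  (E) Pa·m³ = N·m⁻²·m³ = kg·m²·s⁻²
  (F) [m·s⁻¹] · [kg·m·s⁻¹] = kg·m²·s⁻²
All reduce to kg·m²·s⁻² except (A), which is kg·m·s⁻².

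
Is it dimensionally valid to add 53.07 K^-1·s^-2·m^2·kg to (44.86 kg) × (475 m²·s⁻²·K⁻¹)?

Yes

Reduce each to base SI dimensions:
  53.07 K^-1·s^-2·m^2·kg:  kg·m²·s⁻²·K⁻¹
  (44.86 kg) × (475 m²·s⁻²·K⁻¹):  [kg] · [m²·s⁻²·K⁻¹] = kg·m²·s⁻²·K⁻¹
Both are kg·m²·s⁻²·K⁻¹, so they have the same dimensions and can be added.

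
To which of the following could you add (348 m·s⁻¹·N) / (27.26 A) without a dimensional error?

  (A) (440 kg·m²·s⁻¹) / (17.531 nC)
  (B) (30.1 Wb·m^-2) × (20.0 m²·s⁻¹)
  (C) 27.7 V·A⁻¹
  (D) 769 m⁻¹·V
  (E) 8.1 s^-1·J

Reference: [kg·m²·s⁻³] / [A] = kg·m²·s⁻³·A⁻¹.
Each option:
  (A) [kg·m²·s⁻¹] / [s·A] = kg·m²·s⁻²·A⁻¹
  (B) [kg·s⁻²·A⁻¹] · [m²·s⁻¹] = kg·m²·s⁻³·A⁻¹  ← same
  (C) V·A⁻¹ = J·C⁻¹·A⁻¹ = kg·m²·s⁻³·A⁻²
  (D) V·m⁻¹ = J·C⁻¹·m⁻¹ = kg·m·s⁻³·A⁻¹
  (E) J·s⁻¹ = N·m·s⁻¹ = kg·m²·s⁻³
Only (B) matches kg·m²·s⁻³·A⁻¹.

(B)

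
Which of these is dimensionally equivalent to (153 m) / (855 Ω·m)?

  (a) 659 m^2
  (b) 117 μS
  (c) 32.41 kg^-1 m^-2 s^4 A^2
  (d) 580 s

(b)

Reference: [m] / [kg·m³·s⁻³·A⁻²] = kg⁻¹·m⁻²·s³·A².
Each option:
  (a) m²
  (b) S = Ω⁻¹ = kg⁻¹·m⁻²·s³·A²  ← same
  (c) kg⁻¹·m⁻²·s⁴·A²
  (d) s
Only (b) matches kg⁻¹·m⁻²·s³·A².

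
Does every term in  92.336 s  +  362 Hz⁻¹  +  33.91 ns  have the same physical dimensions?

Yes

Reduce each to base SI dimensions:
  92.336 s:  s
  362 Hz⁻¹:  Hz⁻¹ = (s⁻¹)⁻¹ = s
  33.91 ns:  s
Every term reduces to s.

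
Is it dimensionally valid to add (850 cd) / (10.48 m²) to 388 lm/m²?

In SI base units:
  (850 cd) / (10.48 m²):  [cd] / [m²] = m⁻²·cd
  388 lm/m²:  lm·m⁻² = cd·m⁻² = m⁻²·cd
Both are m⁻²·cd, so they have the same dimensions and can be added.

Yes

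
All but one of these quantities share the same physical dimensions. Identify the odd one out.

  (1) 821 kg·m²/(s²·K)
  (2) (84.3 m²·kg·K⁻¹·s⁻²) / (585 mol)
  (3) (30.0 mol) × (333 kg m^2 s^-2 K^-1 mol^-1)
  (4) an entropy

(2)

Reduce each to base SI dimensions:
  (1) kg·m²·s⁻²·K⁻¹
  (2) [kg·m²·s⁻²·K⁻¹] / [mol] = kg·m²·s⁻²·K⁻¹·mol⁻¹
  (3) [mol] · [kg·m²·s⁻²·K⁻¹·mol⁻¹] = kg·m²·s⁻²·K⁻¹
  (4) [entropy] = kg·m²·s⁻²·K⁻¹
All reduce to kg·m²·s⁻²·K⁻¹ except (2), which is kg·m²·s⁻²·K⁻¹·mol⁻¹.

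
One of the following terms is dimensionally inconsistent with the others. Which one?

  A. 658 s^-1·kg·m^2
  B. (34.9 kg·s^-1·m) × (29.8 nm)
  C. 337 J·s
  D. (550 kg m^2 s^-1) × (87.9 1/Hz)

Expand each in SI base units:
  A. kg·m²·s⁻¹
  B. [kg·m·s⁻¹] · [m] = kg·m²·s⁻¹
  C. J·s = N·m·s = kg·m²·s⁻¹
  D. [kg·m²·s⁻¹] · [s] = kg·m²
All reduce to kg·m²·s⁻¹ except D., which is kg·m².

D.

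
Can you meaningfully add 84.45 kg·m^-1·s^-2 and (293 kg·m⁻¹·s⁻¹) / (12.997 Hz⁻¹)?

Yes

Dimensions:
  84.45 kg·m^-1·s^-2:  kg·m⁻¹·s⁻²
  (293 kg·m⁻¹·s⁻¹) / (12.997 Hz⁻¹):  [kg·m⁻¹·s⁻¹] / [s] = kg·m⁻¹·s⁻²
Both are kg·m⁻¹·s⁻², so they have the same dimensions and can be added.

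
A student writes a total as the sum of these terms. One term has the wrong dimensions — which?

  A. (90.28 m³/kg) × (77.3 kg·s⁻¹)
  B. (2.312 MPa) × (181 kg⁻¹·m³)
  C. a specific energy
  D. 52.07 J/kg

Dimensions:
  A. [kg⁻¹·m³] · [kg·s⁻¹] = m³·s⁻¹
  B. [kg·m⁻¹·s⁻²] · [kg⁻¹·m³] = m²·s⁻²
  C. [specific energy] = m²·s⁻²
  D. J·kg⁻¹ = N·m·kg⁻¹ = m²·s⁻²
All reduce to m²·s⁻² except A., which is m³·s⁻¹.

A.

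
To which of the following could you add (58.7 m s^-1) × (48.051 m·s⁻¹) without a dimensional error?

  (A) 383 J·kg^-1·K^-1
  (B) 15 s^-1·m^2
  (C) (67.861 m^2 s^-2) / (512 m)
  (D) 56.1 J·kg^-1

(D)

Reference: [m·s⁻¹] · [m·s⁻¹] = m²·s⁻².
Each option:
  (A) J·kg⁻¹·K⁻¹ = N·m·kg⁻¹·K⁻¹ = m²·s⁻²·K⁻¹
  (B) m²·s⁻¹
  (C) [m²·s⁻²] / [m] = m·s⁻²
  (D) J·kg⁻¹ = N·m·kg⁻¹ = m²·s⁻²  ← same
Only (D) matches m²·s⁻².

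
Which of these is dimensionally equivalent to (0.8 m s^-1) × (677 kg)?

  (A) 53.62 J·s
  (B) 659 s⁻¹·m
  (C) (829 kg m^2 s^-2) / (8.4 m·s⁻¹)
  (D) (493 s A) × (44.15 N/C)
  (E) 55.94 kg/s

Reference: [m·s⁻¹] · [kg] = kg·m·s⁻¹.
Each option:
  (A) J·s = N·m·s = kg·m²·s⁻¹
  (B) m·s⁻¹
  (C) [kg·m²·s⁻²] / [m·s⁻¹] = kg·m·s⁻¹  ← same
  (D) [s·A] · [kg·m·s⁻³·A⁻¹] = kg·m·s⁻²
  (E) kg·s⁻¹
Only (C) matches kg·m·s⁻¹.

(C)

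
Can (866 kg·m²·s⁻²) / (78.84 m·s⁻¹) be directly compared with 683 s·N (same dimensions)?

Work out the base dimensions of each:
  (866 kg·m²·s⁻²) / (78.84 m·s⁻¹):  [kg·m²·s⁻²] / [m·s⁻¹] = kg·m·s⁻¹
  683 s·N:  N·s = kg·m·s⁻²·s = kg·m·s⁻¹
Both are kg·m·s⁻¹, so they have the same dimensions and can be added.

Yes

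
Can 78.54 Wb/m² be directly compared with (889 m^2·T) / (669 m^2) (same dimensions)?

Reduce each to base SI dimensions:
  78.54 Wb/m²:  Wb·m⁻² = V·s·m⁻² = kg·s⁻²·A⁻¹
  (889 m^2·T) / (669 m^2):  [kg·m²·s⁻²·A⁻¹] / [m²] = kg·s⁻²·A⁻¹
Both are kg·s⁻²·A⁻¹, so they have the same dimensions and can be added.

Yes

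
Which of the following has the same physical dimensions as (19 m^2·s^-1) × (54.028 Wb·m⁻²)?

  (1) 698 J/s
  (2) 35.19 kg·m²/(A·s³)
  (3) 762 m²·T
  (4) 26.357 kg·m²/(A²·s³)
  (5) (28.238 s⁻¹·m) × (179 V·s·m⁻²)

Reference: [m²·s⁻¹] · [kg·s⁻²·A⁻¹] = kg·m²·s⁻³·A⁻¹.
Each option:
  (1) J·s⁻¹ = N·m·s⁻¹ = kg·m²·s⁻³
  (2) kg·m²·s⁻³·A⁻¹  ← same
  (3) T·m² = Wb·m⁻²·m² = kg·m²·s⁻²·A⁻¹
  (4) kg·m²·s⁻³·A⁻²
  (5) [m·s⁻¹] · [kg·s⁻²·A⁻¹] = kg·m·s⁻³·A⁻¹
Only (2) matches kg·m²·s⁻³·A⁻¹.

(2)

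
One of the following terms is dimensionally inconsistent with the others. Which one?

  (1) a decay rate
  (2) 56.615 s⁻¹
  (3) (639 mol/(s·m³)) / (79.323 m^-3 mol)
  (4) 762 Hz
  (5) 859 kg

Dimensions:
  (1) [decay rate] = s⁻¹
  (2) s⁻¹
  (3) [m⁻³·s⁻¹·mol] / [m⁻³·mol] = s⁻¹
  (4) Hz = s⁻¹
  (5) kg
All reduce to s⁻¹ except (5), which is kg.

(5)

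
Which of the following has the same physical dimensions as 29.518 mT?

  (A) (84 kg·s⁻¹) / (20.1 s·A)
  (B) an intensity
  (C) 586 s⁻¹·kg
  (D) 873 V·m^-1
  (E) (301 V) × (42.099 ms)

(A)

Reference: T = Wb·m⁻² = kg·s⁻²·A⁻¹.
Each option:
  (A) [kg·s⁻¹] / [s·A] = kg·s⁻²·A⁻¹  ← same
  (B) [intensity] = kg·s⁻³
  (C) kg·s⁻¹
  (D) V·m⁻¹ = J·C⁻¹·m⁻¹ = kg·m·s⁻³·A⁻¹
  (E) [kg·m²·s⁻³·A⁻¹] · [s] = kg·m²·s⁻²·A⁻¹
Only (A) matches kg·s⁻²·A⁻¹.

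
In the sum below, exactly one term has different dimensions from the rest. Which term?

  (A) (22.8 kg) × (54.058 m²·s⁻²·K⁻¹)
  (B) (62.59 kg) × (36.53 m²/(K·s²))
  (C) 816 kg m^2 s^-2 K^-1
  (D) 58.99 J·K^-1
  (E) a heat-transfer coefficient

(E)

Reduce each to base SI dimensions:
  (A) [kg] · [m²·s⁻²·K⁻¹] = kg·m²·s⁻²·K⁻¹
  (B) [kg] · [m²·s⁻²·K⁻¹] = kg·m²·s⁻²·K⁻¹
  (C) kg·m²·s⁻²·K⁻¹
  (D) J·K⁻¹ = N·m·K⁻¹ = kg·m²·s⁻²·K⁻¹
  (E) [heat-transfer coefficient] = kg·s⁻³·K⁻¹
All reduce to kg·m²·s⁻²·K⁻¹ except (E), which is kg·s⁻³·K⁻¹.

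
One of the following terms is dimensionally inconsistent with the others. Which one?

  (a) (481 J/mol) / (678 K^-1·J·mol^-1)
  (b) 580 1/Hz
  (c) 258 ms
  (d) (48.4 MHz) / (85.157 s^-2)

(a)

Expand each in SI base units:
  (a) [kg·m²·s⁻²·mol⁻¹] / [kg·m²·s⁻²·K⁻¹·mol⁻¹] = K
  (b) Hz⁻¹ = (s⁻¹)⁻¹ = s
  (c) s
  (d) [s⁻¹] / [s⁻²] = s
All reduce to s except (a), which is K.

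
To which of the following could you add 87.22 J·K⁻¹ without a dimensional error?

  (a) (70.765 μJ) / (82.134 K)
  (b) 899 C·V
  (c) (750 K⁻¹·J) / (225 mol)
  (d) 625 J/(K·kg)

Reference: J·K⁻¹ = N·m·K⁻¹ = kg·m²·s⁻²·K⁻¹.
Each option:
  (a) [kg·m²·s⁻²] / [K] = kg·m²·s⁻²·K⁻¹  ← same
  (b) C·V = s·A·J·C⁻¹ = kg·m²·s⁻²
  (c) [kg·m²·s⁻²·K⁻¹] / [mol] = kg·m²·s⁻²·K⁻¹·mol⁻¹
  (d) J·kg⁻¹·K⁻¹ = N·m·kg⁻¹·K⁻¹ = m²·s⁻²·K⁻¹
Only (a) matches kg·m²·s⁻²·K⁻¹.

(a)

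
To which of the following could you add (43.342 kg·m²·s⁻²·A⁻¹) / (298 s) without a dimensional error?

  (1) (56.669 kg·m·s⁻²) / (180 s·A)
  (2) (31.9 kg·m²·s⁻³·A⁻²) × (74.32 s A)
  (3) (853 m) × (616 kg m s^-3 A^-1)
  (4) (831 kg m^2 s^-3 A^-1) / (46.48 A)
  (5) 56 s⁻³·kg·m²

(3)

Reference: [kg·m²·s⁻²·A⁻¹] / [s] = kg·m²·s⁻³·A⁻¹.
Each option:
  (1) [kg·m·s⁻²] / [s·A] = kg·m·s⁻³·A⁻¹
  (2) [kg·m²·s⁻³·A⁻²] · [s·A] = kg·m²·s⁻²·A⁻¹
  (3) [m] · [kg·m·s⁻³·A⁻¹] = kg·m²·s⁻³·A⁻¹  ← same
  (4) [kg·m²·s⁻³·A⁻¹] / [A] = kg·m²·s⁻³·A⁻²
  (5) kg·m²·s⁻³
Only (3) matches kg·m²·s⁻³·A⁻¹.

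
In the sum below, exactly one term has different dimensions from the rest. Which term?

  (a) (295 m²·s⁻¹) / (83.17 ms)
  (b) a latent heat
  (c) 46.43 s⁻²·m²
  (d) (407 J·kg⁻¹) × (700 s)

Expand each in SI base units:
  (a) [m²·s⁻¹] / [s] = m²·s⁻²
  (b) [latent heat] = m²·s⁻²
  (c) m²·s⁻²
  (d) [m²·s⁻²] · [s] = m²·s⁻¹
All reduce to m²·s⁻² except (d), which is m²·s⁻¹.

(d)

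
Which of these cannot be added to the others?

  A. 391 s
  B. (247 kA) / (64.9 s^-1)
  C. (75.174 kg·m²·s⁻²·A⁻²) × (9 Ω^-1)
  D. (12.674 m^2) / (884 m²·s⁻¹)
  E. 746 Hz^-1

Work out the base dimensions of each:
  A. s
  B. [A] / [s⁻¹] = s·A
  C. [kg·m²·s⁻²·A⁻²] · [kg⁻¹·m⁻²·s³·A²] = s
  D. [m²] / [m²·s⁻¹] = s
  E. Hz⁻¹ = (s⁻¹)⁻¹ = s
All reduce to s except B., which is s·A.

B.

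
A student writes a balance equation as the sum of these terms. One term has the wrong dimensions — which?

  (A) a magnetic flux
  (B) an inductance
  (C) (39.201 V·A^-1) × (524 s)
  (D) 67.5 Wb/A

(A)

Reduce each to base SI dimensions:
  (A) [magnetic flux] = kg·m²·s⁻²·A⁻¹
  (B) [inductance] = kg·m²·s⁻²·A⁻²
  (C) [kg·m²·s⁻³·A⁻²] · [s] = kg·m²·s⁻²·A⁻²
  (D) Wb·A⁻¹ = V·s·A⁻¹ = kg·m²·s⁻²·A⁻²
All reduce to kg·m²·s⁻²·A⁻² except (A), which is kg·m²·s⁻²·A⁻¹.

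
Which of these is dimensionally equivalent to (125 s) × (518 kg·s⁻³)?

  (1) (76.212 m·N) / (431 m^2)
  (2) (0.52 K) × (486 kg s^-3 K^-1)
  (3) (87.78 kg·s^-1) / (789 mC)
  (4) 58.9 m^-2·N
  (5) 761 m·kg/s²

(1)

Reference: [s] · [kg·s⁻³] = kg·s⁻².
Each option:
  (1) [kg·m²·s⁻²] / [m²] = kg·s⁻²  ← same
  (2) [K] · [kg·s⁻³·K⁻¹] = kg·s⁻³
  (3) [kg·s⁻¹] / [s·A] = kg·s⁻²·A⁻¹
  (4) N·m⁻² = kg·m·s⁻²·m⁻² = kg·m⁻¹·s⁻²
  (5) kg·m·s⁻²
Only (1) matches kg·s⁻².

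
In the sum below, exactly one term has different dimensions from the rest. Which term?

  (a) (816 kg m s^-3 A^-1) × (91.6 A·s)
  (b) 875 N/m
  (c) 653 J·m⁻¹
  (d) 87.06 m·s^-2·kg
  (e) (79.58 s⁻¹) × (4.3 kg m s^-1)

Work out the base dimensions of each:
  (a) [kg·m·s⁻³·A⁻¹] · [s·A] = kg·m·s⁻²
  (b) N·m⁻¹ = kg·m·s⁻²·m⁻¹ = kg·s⁻²
  (c) J·m⁻¹ = N·m·m⁻¹ = kg·m·s⁻²
  (d) kg·m·s⁻²
  (e) [s⁻¹] · [kg·m·s⁻¹] = kg·m·s⁻²
All reduce to kg·m·s⁻² except (b), which is kg·s⁻².

(b)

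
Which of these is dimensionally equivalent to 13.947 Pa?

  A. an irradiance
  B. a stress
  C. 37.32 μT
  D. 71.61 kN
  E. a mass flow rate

Reference: Pa = N·m⁻² = kg·m⁻¹·s⁻².
Each option:
  A. [irradiance] = kg·s⁻³
  B. [stress] = kg·m⁻¹·s⁻²  ← same
  C. T = Wb·m⁻² = kg·s⁻²·A⁻¹
  D. N = kg·m·s⁻²
  E. [mass flow rate] = kg·s⁻¹
Only B. matches kg·m⁻¹·s⁻².

B.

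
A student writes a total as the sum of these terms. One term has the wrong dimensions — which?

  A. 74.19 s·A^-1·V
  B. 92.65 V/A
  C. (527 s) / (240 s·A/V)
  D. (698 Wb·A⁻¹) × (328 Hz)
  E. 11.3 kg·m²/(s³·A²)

Dimensions:
  A. V·s·A⁻¹ = J·C⁻¹·s·A⁻¹ = kg·m²·s⁻²·A⁻²
  B. V·A⁻¹ = J·C⁻¹·A⁻¹ = kg·m²·s⁻³·A⁻²
  C. [s] / [kg⁻¹·m⁻²·s⁴·A²] = kg·m²·s⁻³·A⁻²
  D. [kg·m²·s⁻²·A⁻²] · [s⁻¹] = kg·m²·s⁻³·A⁻²
  E. kg·m²·s⁻³·A⁻²
All reduce to kg·m²·s⁻³·A⁻² except A., which is kg·m²·s⁻²·A⁻².

A.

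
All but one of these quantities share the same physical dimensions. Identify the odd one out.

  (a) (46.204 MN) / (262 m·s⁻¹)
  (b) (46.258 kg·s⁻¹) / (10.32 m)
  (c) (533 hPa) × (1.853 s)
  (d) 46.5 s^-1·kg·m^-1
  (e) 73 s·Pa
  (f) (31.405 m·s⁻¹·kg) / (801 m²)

(a)

In SI base units:
  (a) [kg·m·s⁻²] / [m·s⁻¹] = kg·s⁻¹
  (b) [kg·s⁻¹] / [m] = kg·m⁻¹·s⁻¹
  (c) [kg·m⁻¹·s⁻²] · [s] = kg·m⁻¹·s⁻¹
  (d) kg·m⁻¹·s⁻¹
  (e) Pa·s = N·m⁻²·s = kg·m⁻¹·s⁻¹
  (f) [kg·m·s⁻¹] / [m²] = kg·m⁻¹·s⁻¹
All reduce to kg·m⁻¹·s⁻¹ except (a), which is kg·s⁻¹.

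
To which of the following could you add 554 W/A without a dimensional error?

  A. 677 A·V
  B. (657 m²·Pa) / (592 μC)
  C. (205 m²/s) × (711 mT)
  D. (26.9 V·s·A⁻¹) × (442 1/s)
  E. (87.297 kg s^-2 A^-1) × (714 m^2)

C.

Reference: W·A⁻¹ = J·s⁻¹·A⁻¹ = kg·m²·s⁻³·A⁻¹.
Each option:
  A. V·A = J·C⁻¹·A = kg·m²·s⁻³
  B. [kg·m·s⁻²] / [s·A] = kg·m·s⁻³·A⁻¹
  C. [m²·s⁻¹] · [kg·s⁻²·A⁻¹] = kg·m²·s⁻³·A⁻¹  ← same
  D. [kg·m²·s⁻²·A⁻²] · [s⁻¹] = kg·m²·s⁻³·A⁻²
  E. [kg·s⁻²·A⁻¹] · [m²] = kg·m²·s⁻²·A⁻¹
Only C. matches kg·m²·s⁻³·A⁻¹.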